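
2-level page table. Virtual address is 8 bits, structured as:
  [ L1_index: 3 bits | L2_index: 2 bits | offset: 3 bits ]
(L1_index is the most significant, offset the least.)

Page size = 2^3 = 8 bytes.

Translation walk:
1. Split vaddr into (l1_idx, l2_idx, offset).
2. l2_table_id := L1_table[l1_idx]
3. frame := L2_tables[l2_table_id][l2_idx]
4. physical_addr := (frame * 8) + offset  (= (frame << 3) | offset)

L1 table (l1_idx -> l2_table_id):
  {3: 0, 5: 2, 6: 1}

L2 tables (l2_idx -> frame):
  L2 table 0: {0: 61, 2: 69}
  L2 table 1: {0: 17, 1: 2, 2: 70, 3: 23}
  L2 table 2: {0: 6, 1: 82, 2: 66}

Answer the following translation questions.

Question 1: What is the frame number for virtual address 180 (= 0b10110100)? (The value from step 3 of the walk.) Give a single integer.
vaddr = 180: l1_idx=5, l2_idx=2
L1[5] = 2; L2[2][2] = 66

Answer: 66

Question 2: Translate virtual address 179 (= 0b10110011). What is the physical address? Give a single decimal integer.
Answer: 531

Derivation:
vaddr = 179 = 0b10110011
Split: l1_idx=5, l2_idx=2, offset=3
L1[5] = 2
L2[2][2] = 66
paddr = 66 * 8 + 3 = 531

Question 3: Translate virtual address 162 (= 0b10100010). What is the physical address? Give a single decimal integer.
Answer: 50

Derivation:
vaddr = 162 = 0b10100010
Split: l1_idx=5, l2_idx=0, offset=2
L1[5] = 2
L2[2][0] = 6
paddr = 6 * 8 + 2 = 50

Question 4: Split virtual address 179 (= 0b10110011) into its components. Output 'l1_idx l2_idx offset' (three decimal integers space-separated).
vaddr = 179 = 0b10110011
  top 3 bits -> l1_idx = 5
  next 2 bits -> l2_idx = 2
  bottom 3 bits -> offset = 3

Answer: 5 2 3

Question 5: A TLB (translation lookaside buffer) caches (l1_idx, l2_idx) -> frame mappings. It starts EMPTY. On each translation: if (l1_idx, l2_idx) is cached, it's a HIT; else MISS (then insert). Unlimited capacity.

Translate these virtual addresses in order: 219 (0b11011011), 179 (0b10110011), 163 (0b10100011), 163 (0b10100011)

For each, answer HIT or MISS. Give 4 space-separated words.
Answer: MISS MISS MISS HIT

Derivation:
vaddr=219: (6,3) not in TLB -> MISS, insert
vaddr=179: (5,2) not in TLB -> MISS, insert
vaddr=163: (5,0) not in TLB -> MISS, insert
vaddr=163: (5,0) in TLB -> HIT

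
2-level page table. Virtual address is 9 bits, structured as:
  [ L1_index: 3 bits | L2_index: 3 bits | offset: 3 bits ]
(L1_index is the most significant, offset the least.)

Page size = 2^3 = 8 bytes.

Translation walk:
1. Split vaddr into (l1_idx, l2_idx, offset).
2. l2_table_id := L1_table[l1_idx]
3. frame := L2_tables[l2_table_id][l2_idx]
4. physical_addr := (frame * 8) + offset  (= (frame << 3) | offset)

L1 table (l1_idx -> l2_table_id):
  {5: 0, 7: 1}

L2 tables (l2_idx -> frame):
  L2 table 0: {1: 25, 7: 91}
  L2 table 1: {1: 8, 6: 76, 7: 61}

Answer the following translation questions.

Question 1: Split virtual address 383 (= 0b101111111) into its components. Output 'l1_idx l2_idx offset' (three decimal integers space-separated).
Answer: 5 7 7

Derivation:
vaddr = 383 = 0b101111111
  top 3 bits -> l1_idx = 5
  next 3 bits -> l2_idx = 7
  bottom 3 bits -> offset = 7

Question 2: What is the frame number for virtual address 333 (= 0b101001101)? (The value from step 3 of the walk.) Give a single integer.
vaddr = 333: l1_idx=5, l2_idx=1
L1[5] = 0; L2[0][1] = 25

Answer: 25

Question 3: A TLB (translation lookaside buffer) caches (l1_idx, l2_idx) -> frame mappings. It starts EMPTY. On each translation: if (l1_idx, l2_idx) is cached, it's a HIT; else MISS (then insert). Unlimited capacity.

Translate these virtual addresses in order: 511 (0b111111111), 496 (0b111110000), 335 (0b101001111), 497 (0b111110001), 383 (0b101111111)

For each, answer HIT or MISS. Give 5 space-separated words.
vaddr=511: (7,7) not in TLB -> MISS, insert
vaddr=496: (7,6) not in TLB -> MISS, insert
vaddr=335: (5,1) not in TLB -> MISS, insert
vaddr=497: (7,6) in TLB -> HIT
vaddr=383: (5,7) not in TLB -> MISS, insert

Answer: MISS MISS MISS HIT MISS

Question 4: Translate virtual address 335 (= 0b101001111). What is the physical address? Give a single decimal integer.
vaddr = 335 = 0b101001111
Split: l1_idx=5, l2_idx=1, offset=7
L1[5] = 0
L2[0][1] = 25
paddr = 25 * 8 + 7 = 207

Answer: 207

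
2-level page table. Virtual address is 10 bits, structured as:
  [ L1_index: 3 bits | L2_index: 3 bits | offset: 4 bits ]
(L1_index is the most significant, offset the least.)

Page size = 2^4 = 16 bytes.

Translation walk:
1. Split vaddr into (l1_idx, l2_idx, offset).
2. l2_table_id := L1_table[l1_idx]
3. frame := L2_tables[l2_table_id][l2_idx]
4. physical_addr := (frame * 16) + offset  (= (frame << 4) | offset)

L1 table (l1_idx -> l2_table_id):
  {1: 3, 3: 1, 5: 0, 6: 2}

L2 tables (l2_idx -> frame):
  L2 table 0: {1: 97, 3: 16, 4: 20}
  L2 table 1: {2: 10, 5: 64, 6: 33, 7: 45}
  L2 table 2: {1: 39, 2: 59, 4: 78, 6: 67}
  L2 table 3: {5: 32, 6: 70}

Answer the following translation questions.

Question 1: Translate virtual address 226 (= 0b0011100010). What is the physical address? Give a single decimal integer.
vaddr = 226 = 0b0011100010
Split: l1_idx=1, l2_idx=6, offset=2
L1[1] = 3
L2[3][6] = 70
paddr = 70 * 16 + 2 = 1122

Answer: 1122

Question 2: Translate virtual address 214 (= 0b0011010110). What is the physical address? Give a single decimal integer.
Answer: 518

Derivation:
vaddr = 214 = 0b0011010110
Split: l1_idx=1, l2_idx=5, offset=6
L1[1] = 3
L2[3][5] = 32
paddr = 32 * 16 + 6 = 518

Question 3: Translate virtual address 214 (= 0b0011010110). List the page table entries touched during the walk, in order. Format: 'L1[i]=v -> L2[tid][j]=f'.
vaddr = 214 = 0b0011010110
Split: l1_idx=1, l2_idx=5, offset=6

Answer: L1[1]=3 -> L2[3][5]=32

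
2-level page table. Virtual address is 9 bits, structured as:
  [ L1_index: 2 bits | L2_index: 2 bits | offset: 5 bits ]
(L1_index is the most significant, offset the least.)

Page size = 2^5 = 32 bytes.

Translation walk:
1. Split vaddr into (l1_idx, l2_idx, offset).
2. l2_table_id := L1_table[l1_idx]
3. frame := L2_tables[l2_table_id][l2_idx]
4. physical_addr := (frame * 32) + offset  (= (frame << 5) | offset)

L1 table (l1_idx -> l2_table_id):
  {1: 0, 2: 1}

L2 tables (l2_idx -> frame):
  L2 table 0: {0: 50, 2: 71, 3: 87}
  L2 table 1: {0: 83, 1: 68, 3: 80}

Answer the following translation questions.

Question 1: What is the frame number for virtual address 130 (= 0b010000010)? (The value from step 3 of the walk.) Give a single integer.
vaddr = 130: l1_idx=1, l2_idx=0
L1[1] = 0; L2[0][0] = 50

Answer: 50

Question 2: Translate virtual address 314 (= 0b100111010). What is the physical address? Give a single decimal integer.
vaddr = 314 = 0b100111010
Split: l1_idx=2, l2_idx=1, offset=26
L1[2] = 1
L2[1][1] = 68
paddr = 68 * 32 + 26 = 2202

Answer: 2202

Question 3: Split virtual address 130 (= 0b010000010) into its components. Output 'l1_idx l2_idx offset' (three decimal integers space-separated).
Answer: 1 0 2

Derivation:
vaddr = 130 = 0b010000010
  top 2 bits -> l1_idx = 1
  next 2 bits -> l2_idx = 0
  bottom 5 bits -> offset = 2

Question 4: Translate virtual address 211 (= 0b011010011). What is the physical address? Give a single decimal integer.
vaddr = 211 = 0b011010011
Split: l1_idx=1, l2_idx=2, offset=19
L1[1] = 0
L2[0][2] = 71
paddr = 71 * 32 + 19 = 2291

Answer: 2291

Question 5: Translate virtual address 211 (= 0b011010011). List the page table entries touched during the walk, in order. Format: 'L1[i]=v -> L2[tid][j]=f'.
Answer: L1[1]=0 -> L2[0][2]=71

Derivation:
vaddr = 211 = 0b011010011
Split: l1_idx=1, l2_idx=2, offset=19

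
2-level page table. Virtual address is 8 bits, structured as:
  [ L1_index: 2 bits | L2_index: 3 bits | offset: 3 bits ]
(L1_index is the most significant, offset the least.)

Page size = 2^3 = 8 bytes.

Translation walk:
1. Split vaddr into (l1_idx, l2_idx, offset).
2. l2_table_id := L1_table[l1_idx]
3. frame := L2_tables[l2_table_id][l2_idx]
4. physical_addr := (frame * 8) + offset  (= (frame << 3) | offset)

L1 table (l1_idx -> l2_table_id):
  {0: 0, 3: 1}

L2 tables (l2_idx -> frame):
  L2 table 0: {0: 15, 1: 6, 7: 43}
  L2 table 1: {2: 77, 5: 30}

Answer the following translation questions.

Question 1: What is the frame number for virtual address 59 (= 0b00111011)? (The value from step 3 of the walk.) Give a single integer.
vaddr = 59: l1_idx=0, l2_idx=7
L1[0] = 0; L2[0][7] = 43

Answer: 43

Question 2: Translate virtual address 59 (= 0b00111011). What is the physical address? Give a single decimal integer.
Answer: 347

Derivation:
vaddr = 59 = 0b00111011
Split: l1_idx=0, l2_idx=7, offset=3
L1[0] = 0
L2[0][7] = 43
paddr = 43 * 8 + 3 = 347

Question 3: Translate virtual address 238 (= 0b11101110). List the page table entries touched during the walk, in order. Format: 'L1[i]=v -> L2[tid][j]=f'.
vaddr = 238 = 0b11101110
Split: l1_idx=3, l2_idx=5, offset=6

Answer: L1[3]=1 -> L2[1][5]=30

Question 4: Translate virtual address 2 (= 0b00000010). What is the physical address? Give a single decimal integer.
vaddr = 2 = 0b00000010
Split: l1_idx=0, l2_idx=0, offset=2
L1[0] = 0
L2[0][0] = 15
paddr = 15 * 8 + 2 = 122

Answer: 122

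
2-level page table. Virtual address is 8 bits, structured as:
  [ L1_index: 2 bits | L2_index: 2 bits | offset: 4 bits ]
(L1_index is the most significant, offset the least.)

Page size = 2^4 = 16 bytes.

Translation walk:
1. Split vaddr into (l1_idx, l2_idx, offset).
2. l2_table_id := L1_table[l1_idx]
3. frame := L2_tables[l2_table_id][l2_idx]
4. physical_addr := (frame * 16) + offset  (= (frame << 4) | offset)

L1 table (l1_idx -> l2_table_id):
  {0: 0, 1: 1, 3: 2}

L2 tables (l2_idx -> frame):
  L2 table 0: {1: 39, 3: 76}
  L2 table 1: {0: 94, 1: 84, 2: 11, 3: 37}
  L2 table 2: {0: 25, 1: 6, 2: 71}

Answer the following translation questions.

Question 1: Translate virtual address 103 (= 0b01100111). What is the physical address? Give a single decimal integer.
vaddr = 103 = 0b01100111
Split: l1_idx=1, l2_idx=2, offset=7
L1[1] = 1
L2[1][2] = 11
paddr = 11 * 16 + 7 = 183

Answer: 183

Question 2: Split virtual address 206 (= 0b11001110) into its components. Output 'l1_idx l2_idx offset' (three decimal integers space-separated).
Answer: 3 0 14

Derivation:
vaddr = 206 = 0b11001110
  top 2 bits -> l1_idx = 3
  next 2 bits -> l2_idx = 0
  bottom 4 bits -> offset = 14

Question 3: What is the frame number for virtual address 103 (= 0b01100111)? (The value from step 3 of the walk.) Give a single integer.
Answer: 11

Derivation:
vaddr = 103: l1_idx=1, l2_idx=2
L1[1] = 1; L2[1][2] = 11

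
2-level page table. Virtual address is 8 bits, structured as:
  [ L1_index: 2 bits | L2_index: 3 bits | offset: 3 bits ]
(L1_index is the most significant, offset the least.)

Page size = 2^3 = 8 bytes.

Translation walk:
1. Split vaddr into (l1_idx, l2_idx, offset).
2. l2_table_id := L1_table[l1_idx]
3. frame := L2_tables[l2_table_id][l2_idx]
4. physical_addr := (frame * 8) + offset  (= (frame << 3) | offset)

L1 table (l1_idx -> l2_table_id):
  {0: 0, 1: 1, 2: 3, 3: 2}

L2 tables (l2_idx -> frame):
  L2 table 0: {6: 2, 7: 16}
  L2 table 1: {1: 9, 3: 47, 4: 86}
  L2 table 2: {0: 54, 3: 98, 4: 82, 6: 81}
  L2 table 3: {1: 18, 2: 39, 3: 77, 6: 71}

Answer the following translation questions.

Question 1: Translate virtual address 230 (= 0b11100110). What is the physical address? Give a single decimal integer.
vaddr = 230 = 0b11100110
Split: l1_idx=3, l2_idx=4, offset=6
L1[3] = 2
L2[2][4] = 82
paddr = 82 * 8 + 6 = 662

Answer: 662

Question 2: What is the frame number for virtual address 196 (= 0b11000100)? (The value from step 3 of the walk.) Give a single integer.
vaddr = 196: l1_idx=3, l2_idx=0
L1[3] = 2; L2[2][0] = 54

Answer: 54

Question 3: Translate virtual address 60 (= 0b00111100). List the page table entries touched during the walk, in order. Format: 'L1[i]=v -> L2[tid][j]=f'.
Answer: L1[0]=0 -> L2[0][7]=16

Derivation:
vaddr = 60 = 0b00111100
Split: l1_idx=0, l2_idx=7, offset=4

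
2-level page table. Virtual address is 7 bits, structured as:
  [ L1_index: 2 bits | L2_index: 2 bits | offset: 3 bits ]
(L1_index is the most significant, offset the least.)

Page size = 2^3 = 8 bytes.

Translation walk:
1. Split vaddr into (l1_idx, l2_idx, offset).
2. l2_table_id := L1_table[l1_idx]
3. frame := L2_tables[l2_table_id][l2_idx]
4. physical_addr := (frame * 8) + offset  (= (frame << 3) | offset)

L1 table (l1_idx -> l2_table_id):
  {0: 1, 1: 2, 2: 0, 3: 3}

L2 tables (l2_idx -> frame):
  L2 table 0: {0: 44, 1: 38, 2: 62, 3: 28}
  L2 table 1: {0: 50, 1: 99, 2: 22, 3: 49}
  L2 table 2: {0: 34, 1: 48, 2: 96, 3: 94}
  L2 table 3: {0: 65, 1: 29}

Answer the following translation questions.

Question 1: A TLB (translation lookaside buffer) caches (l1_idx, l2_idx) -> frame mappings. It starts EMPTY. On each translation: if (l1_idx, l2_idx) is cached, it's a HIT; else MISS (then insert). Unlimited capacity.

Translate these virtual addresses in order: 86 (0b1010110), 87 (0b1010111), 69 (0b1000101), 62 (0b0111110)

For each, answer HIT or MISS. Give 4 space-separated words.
Answer: MISS HIT MISS MISS

Derivation:
vaddr=86: (2,2) not in TLB -> MISS, insert
vaddr=87: (2,2) in TLB -> HIT
vaddr=69: (2,0) not in TLB -> MISS, insert
vaddr=62: (1,3) not in TLB -> MISS, insert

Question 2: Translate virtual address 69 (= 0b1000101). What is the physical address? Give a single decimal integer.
vaddr = 69 = 0b1000101
Split: l1_idx=2, l2_idx=0, offset=5
L1[2] = 0
L2[0][0] = 44
paddr = 44 * 8 + 5 = 357

Answer: 357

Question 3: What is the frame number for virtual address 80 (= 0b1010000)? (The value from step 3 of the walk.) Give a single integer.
Answer: 62

Derivation:
vaddr = 80: l1_idx=2, l2_idx=2
L1[2] = 0; L2[0][2] = 62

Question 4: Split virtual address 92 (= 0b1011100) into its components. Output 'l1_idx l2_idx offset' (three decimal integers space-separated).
vaddr = 92 = 0b1011100
  top 2 bits -> l1_idx = 2
  next 2 bits -> l2_idx = 3
  bottom 3 bits -> offset = 4

Answer: 2 3 4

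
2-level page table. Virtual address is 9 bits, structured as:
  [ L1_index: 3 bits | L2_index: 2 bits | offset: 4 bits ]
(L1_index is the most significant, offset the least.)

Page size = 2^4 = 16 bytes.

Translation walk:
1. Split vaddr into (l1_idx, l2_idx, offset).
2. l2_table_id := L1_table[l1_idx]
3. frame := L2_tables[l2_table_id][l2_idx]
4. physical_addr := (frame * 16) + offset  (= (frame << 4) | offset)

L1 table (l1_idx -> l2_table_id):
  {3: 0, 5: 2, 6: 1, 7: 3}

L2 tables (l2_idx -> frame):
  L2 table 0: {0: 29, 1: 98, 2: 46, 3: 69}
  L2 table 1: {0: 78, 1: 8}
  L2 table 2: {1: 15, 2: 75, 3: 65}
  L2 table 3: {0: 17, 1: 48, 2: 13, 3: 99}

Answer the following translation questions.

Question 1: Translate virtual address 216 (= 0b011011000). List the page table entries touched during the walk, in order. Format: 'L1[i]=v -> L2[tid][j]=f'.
Answer: L1[3]=0 -> L2[0][1]=98

Derivation:
vaddr = 216 = 0b011011000
Split: l1_idx=3, l2_idx=1, offset=8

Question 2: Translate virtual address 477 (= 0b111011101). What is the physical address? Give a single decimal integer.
vaddr = 477 = 0b111011101
Split: l1_idx=7, l2_idx=1, offset=13
L1[7] = 3
L2[3][1] = 48
paddr = 48 * 16 + 13 = 781

Answer: 781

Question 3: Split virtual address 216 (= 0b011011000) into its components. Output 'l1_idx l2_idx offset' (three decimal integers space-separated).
Answer: 3 1 8

Derivation:
vaddr = 216 = 0b011011000
  top 3 bits -> l1_idx = 3
  next 2 bits -> l2_idx = 1
  bottom 4 bits -> offset = 8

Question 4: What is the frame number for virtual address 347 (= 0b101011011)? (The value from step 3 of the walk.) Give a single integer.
vaddr = 347: l1_idx=5, l2_idx=1
L1[5] = 2; L2[2][1] = 15

Answer: 15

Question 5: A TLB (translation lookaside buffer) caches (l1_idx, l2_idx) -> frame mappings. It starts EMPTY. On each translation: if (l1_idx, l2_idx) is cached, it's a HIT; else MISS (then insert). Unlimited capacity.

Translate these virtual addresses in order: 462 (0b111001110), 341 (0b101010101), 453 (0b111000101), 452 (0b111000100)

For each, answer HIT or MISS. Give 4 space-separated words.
Answer: MISS MISS HIT HIT

Derivation:
vaddr=462: (7,0) not in TLB -> MISS, insert
vaddr=341: (5,1) not in TLB -> MISS, insert
vaddr=453: (7,0) in TLB -> HIT
vaddr=452: (7,0) in TLB -> HIT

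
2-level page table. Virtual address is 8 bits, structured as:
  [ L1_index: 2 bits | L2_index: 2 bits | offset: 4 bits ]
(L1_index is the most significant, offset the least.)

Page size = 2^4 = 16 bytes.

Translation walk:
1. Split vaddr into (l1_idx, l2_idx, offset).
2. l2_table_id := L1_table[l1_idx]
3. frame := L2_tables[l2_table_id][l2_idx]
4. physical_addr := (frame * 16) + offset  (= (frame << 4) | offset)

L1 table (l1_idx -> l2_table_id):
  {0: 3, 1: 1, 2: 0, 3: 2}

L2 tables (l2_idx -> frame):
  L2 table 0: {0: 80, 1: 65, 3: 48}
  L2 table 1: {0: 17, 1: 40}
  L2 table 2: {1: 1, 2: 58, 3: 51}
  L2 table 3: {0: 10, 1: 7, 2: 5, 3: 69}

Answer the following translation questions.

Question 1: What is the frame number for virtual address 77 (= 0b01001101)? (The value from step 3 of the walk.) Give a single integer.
vaddr = 77: l1_idx=1, l2_idx=0
L1[1] = 1; L2[1][0] = 17

Answer: 17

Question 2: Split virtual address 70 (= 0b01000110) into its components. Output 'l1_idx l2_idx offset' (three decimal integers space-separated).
Answer: 1 0 6

Derivation:
vaddr = 70 = 0b01000110
  top 2 bits -> l1_idx = 1
  next 2 bits -> l2_idx = 0
  bottom 4 bits -> offset = 6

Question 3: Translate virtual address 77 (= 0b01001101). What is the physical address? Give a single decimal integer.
vaddr = 77 = 0b01001101
Split: l1_idx=1, l2_idx=0, offset=13
L1[1] = 1
L2[1][0] = 17
paddr = 17 * 16 + 13 = 285

Answer: 285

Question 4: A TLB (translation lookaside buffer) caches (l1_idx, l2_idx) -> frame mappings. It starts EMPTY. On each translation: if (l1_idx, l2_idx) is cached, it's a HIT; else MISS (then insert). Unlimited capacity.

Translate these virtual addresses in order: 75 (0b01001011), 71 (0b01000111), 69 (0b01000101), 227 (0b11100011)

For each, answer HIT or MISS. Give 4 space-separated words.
Answer: MISS HIT HIT MISS

Derivation:
vaddr=75: (1,0) not in TLB -> MISS, insert
vaddr=71: (1,0) in TLB -> HIT
vaddr=69: (1,0) in TLB -> HIT
vaddr=227: (3,2) not in TLB -> MISS, insert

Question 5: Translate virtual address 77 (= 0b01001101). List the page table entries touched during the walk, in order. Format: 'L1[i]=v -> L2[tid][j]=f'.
vaddr = 77 = 0b01001101
Split: l1_idx=1, l2_idx=0, offset=13

Answer: L1[1]=1 -> L2[1][0]=17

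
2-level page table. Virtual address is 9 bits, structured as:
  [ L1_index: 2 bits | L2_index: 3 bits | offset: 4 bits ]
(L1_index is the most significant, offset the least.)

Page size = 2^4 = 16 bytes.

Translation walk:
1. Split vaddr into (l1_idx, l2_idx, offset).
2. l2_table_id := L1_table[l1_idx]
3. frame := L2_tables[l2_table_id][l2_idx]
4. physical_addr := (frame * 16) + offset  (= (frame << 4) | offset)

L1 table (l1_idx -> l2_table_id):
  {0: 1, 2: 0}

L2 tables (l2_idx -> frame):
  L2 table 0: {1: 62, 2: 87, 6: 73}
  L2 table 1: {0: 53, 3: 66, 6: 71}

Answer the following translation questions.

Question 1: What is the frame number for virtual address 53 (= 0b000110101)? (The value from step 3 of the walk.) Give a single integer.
Answer: 66

Derivation:
vaddr = 53: l1_idx=0, l2_idx=3
L1[0] = 1; L2[1][3] = 66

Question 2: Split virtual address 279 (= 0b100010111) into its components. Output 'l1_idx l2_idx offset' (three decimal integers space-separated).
vaddr = 279 = 0b100010111
  top 2 bits -> l1_idx = 2
  next 3 bits -> l2_idx = 1
  bottom 4 bits -> offset = 7

Answer: 2 1 7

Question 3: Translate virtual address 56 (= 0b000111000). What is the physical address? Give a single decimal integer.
vaddr = 56 = 0b000111000
Split: l1_idx=0, l2_idx=3, offset=8
L1[0] = 1
L2[1][3] = 66
paddr = 66 * 16 + 8 = 1064

Answer: 1064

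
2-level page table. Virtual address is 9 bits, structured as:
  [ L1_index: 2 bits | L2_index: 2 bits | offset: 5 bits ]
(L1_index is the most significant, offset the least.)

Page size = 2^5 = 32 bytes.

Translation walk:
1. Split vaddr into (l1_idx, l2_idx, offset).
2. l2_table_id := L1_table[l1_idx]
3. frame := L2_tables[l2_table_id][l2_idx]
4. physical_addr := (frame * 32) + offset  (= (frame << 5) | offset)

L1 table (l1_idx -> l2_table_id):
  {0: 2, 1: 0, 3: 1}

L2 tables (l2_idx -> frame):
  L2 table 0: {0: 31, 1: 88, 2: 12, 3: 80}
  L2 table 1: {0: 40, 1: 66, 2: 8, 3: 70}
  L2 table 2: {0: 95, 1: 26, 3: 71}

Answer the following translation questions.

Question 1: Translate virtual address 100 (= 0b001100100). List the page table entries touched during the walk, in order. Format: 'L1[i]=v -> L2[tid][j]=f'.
Answer: L1[0]=2 -> L2[2][3]=71

Derivation:
vaddr = 100 = 0b001100100
Split: l1_idx=0, l2_idx=3, offset=4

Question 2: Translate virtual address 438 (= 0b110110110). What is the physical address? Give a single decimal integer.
Answer: 2134

Derivation:
vaddr = 438 = 0b110110110
Split: l1_idx=3, l2_idx=1, offset=22
L1[3] = 1
L2[1][1] = 66
paddr = 66 * 32 + 22 = 2134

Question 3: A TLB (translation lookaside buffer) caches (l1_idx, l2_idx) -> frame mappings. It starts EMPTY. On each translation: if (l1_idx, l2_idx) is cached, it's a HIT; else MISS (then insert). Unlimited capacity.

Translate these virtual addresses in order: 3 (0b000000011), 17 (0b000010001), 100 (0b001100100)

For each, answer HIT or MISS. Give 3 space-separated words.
Answer: MISS HIT MISS

Derivation:
vaddr=3: (0,0) not in TLB -> MISS, insert
vaddr=17: (0,0) in TLB -> HIT
vaddr=100: (0,3) not in TLB -> MISS, insert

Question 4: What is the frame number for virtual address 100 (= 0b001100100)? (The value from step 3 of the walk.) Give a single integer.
vaddr = 100: l1_idx=0, l2_idx=3
L1[0] = 2; L2[2][3] = 71

Answer: 71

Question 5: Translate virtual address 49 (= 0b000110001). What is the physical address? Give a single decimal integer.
Answer: 849

Derivation:
vaddr = 49 = 0b000110001
Split: l1_idx=0, l2_idx=1, offset=17
L1[0] = 2
L2[2][1] = 26
paddr = 26 * 32 + 17 = 849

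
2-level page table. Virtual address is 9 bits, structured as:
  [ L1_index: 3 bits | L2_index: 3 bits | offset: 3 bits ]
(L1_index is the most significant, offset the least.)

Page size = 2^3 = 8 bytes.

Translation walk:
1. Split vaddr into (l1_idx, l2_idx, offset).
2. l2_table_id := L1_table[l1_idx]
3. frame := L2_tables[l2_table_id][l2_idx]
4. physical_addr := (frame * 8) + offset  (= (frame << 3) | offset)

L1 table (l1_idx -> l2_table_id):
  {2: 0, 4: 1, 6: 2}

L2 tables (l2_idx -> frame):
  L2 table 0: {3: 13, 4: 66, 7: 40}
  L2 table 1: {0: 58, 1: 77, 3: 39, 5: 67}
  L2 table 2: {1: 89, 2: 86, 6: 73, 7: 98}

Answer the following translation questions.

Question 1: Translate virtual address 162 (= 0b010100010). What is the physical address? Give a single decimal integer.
vaddr = 162 = 0b010100010
Split: l1_idx=2, l2_idx=4, offset=2
L1[2] = 0
L2[0][4] = 66
paddr = 66 * 8 + 2 = 530

Answer: 530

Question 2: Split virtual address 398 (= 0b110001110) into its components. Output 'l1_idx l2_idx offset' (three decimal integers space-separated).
Answer: 6 1 6

Derivation:
vaddr = 398 = 0b110001110
  top 3 bits -> l1_idx = 6
  next 3 bits -> l2_idx = 1
  bottom 3 bits -> offset = 6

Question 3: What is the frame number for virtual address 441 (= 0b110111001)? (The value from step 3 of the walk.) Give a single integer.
Answer: 98

Derivation:
vaddr = 441: l1_idx=6, l2_idx=7
L1[6] = 2; L2[2][7] = 98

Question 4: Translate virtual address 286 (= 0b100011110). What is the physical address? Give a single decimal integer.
Answer: 318

Derivation:
vaddr = 286 = 0b100011110
Split: l1_idx=4, l2_idx=3, offset=6
L1[4] = 1
L2[1][3] = 39
paddr = 39 * 8 + 6 = 318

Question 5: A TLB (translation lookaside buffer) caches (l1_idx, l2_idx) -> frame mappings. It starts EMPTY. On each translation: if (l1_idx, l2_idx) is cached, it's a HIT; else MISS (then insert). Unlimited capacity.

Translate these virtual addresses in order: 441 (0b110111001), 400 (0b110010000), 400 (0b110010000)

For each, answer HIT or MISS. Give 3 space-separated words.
vaddr=441: (6,7) not in TLB -> MISS, insert
vaddr=400: (6,2) not in TLB -> MISS, insert
vaddr=400: (6,2) in TLB -> HIT

Answer: MISS MISS HIT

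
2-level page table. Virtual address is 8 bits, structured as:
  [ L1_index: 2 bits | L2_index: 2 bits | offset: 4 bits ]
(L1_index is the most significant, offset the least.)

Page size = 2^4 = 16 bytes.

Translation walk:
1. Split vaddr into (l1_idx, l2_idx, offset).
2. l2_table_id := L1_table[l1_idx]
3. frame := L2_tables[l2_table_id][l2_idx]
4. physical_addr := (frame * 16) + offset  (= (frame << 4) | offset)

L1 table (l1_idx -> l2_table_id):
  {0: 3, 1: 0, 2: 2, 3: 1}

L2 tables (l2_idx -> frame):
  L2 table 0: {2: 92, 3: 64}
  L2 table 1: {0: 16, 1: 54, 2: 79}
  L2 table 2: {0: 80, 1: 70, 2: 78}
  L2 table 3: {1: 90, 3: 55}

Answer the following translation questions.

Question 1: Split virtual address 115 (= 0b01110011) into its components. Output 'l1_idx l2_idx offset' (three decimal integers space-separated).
vaddr = 115 = 0b01110011
  top 2 bits -> l1_idx = 1
  next 2 bits -> l2_idx = 3
  bottom 4 bits -> offset = 3

Answer: 1 3 3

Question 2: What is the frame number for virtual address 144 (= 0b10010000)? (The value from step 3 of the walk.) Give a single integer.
vaddr = 144: l1_idx=2, l2_idx=1
L1[2] = 2; L2[2][1] = 70

Answer: 70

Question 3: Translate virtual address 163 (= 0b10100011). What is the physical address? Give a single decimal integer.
vaddr = 163 = 0b10100011
Split: l1_idx=2, l2_idx=2, offset=3
L1[2] = 2
L2[2][2] = 78
paddr = 78 * 16 + 3 = 1251

Answer: 1251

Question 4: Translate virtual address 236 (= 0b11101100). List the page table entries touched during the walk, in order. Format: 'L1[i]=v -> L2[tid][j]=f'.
Answer: L1[3]=1 -> L2[1][2]=79

Derivation:
vaddr = 236 = 0b11101100
Split: l1_idx=3, l2_idx=2, offset=12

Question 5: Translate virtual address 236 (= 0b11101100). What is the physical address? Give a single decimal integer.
vaddr = 236 = 0b11101100
Split: l1_idx=3, l2_idx=2, offset=12
L1[3] = 1
L2[1][2] = 79
paddr = 79 * 16 + 12 = 1276

Answer: 1276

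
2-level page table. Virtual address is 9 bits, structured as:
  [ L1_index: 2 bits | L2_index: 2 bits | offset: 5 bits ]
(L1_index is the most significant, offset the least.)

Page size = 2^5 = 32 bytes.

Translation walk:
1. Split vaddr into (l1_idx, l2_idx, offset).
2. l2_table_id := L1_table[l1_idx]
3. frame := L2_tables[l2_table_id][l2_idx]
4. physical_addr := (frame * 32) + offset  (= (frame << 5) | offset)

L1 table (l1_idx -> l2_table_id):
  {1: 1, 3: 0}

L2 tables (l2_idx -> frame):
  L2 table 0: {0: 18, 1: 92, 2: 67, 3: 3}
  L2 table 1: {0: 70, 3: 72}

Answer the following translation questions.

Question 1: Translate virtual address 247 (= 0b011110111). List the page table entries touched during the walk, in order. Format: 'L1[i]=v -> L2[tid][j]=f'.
Answer: L1[1]=1 -> L2[1][3]=72

Derivation:
vaddr = 247 = 0b011110111
Split: l1_idx=1, l2_idx=3, offset=23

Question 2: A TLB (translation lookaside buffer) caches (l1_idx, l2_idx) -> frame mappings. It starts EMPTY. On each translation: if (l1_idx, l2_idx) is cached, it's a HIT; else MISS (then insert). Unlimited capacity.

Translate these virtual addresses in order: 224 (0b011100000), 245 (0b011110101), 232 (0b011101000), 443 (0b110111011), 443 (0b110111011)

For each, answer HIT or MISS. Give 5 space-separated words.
Answer: MISS HIT HIT MISS HIT

Derivation:
vaddr=224: (1,3) not in TLB -> MISS, insert
vaddr=245: (1,3) in TLB -> HIT
vaddr=232: (1,3) in TLB -> HIT
vaddr=443: (3,1) not in TLB -> MISS, insert
vaddr=443: (3,1) in TLB -> HIT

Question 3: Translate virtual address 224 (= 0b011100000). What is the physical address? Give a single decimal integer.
vaddr = 224 = 0b011100000
Split: l1_idx=1, l2_idx=3, offset=0
L1[1] = 1
L2[1][3] = 72
paddr = 72 * 32 + 0 = 2304

Answer: 2304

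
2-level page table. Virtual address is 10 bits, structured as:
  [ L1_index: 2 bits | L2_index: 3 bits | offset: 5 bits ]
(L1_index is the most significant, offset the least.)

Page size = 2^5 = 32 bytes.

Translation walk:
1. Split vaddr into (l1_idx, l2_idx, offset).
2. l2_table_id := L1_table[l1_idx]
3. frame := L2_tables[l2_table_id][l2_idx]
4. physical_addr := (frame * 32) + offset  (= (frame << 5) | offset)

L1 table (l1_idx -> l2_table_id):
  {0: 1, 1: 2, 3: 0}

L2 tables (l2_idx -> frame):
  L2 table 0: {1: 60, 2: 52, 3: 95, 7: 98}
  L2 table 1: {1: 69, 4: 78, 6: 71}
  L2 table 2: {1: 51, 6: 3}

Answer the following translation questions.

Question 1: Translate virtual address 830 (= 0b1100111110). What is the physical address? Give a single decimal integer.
Answer: 1950

Derivation:
vaddr = 830 = 0b1100111110
Split: l1_idx=3, l2_idx=1, offset=30
L1[3] = 0
L2[0][1] = 60
paddr = 60 * 32 + 30 = 1950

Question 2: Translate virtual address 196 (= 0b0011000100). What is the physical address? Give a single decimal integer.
vaddr = 196 = 0b0011000100
Split: l1_idx=0, l2_idx=6, offset=4
L1[0] = 1
L2[1][6] = 71
paddr = 71 * 32 + 4 = 2276

Answer: 2276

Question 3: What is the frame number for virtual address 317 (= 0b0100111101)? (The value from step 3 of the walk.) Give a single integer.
Answer: 51

Derivation:
vaddr = 317: l1_idx=1, l2_idx=1
L1[1] = 2; L2[2][1] = 51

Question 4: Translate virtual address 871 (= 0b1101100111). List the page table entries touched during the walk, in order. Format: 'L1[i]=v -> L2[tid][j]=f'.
vaddr = 871 = 0b1101100111
Split: l1_idx=3, l2_idx=3, offset=7

Answer: L1[3]=0 -> L2[0][3]=95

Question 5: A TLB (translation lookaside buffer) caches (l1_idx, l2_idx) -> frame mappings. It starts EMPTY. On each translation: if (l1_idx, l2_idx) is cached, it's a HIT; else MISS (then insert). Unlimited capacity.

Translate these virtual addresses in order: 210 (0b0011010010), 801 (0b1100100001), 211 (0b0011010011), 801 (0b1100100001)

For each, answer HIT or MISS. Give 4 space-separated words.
vaddr=210: (0,6) not in TLB -> MISS, insert
vaddr=801: (3,1) not in TLB -> MISS, insert
vaddr=211: (0,6) in TLB -> HIT
vaddr=801: (3,1) in TLB -> HIT

Answer: MISS MISS HIT HIT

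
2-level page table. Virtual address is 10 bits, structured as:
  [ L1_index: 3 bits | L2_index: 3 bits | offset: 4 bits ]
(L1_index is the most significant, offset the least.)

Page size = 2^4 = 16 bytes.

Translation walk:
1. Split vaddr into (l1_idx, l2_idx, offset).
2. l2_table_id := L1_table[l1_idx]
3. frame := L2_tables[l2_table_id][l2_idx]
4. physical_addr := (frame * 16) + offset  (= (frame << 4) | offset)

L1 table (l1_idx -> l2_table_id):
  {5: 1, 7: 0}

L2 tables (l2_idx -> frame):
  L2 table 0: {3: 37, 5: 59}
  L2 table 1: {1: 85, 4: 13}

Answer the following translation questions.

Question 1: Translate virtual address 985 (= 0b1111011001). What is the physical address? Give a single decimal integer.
Answer: 953

Derivation:
vaddr = 985 = 0b1111011001
Split: l1_idx=7, l2_idx=5, offset=9
L1[7] = 0
L2[0][5] = 59
paddr = 59 * 16 + 9 = 953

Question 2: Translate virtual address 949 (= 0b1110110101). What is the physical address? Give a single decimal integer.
Answer: 597

Derivation:
vaddr = 949 = 0b1110110101
Split: l1_idx=7, l2_idx=3, offset=5
L1[7] = 0
L2[0][3] = 37
paddr = 37 * 16 + 5 = 597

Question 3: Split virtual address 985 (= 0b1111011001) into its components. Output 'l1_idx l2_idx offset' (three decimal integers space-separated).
Answer: 7 5 9

Derivation:
vaddr = 985 = 0b1111011001
  top 3 bits -> l1_idx = 7
  next 3 bits -> l2_idx = 5
  bottom 4 bits -> offset = 9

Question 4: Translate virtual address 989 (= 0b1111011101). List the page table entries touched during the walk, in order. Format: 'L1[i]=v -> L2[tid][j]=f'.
Answer: L1[7]=0 -> L2[0][5]=59

Derivation:
vaddr = 989 = 0b1111011101
Split: l1_idx=7, l2_idx=5, offset=13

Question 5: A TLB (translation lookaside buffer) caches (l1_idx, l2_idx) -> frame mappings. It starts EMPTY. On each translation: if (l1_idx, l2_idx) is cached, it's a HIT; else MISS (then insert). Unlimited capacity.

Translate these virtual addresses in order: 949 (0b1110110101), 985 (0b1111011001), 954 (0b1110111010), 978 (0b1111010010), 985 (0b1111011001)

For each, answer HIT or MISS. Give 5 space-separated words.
vaddr=949: (7,3) not in TLB -> MISS, insert
vaddr=985: (7,5) not in TLB -> MISS, insert
vaddr=954: (7,3) in TLB -> HIT
vaddr=978: (7,5) in TLB -> HIT
vaddr=985: (7,5) in TLB -> HIT

Answer: MISS MISS HIT HIT HIT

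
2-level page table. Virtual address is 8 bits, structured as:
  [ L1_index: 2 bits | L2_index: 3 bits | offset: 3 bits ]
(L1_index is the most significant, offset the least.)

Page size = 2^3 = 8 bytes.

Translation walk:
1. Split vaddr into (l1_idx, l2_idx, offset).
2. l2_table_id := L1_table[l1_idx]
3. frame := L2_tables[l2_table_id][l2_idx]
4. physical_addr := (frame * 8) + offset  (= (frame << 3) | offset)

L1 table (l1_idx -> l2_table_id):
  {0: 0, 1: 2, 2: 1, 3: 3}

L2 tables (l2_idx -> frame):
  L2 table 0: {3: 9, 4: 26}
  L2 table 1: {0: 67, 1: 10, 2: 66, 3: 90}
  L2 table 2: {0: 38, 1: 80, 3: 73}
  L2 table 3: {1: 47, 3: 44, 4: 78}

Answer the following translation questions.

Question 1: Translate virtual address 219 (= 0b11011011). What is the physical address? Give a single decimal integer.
Answer: 355

Derivation:
vaddr = 219 = 0b11011011
Split: l1_idx=3, l2_idx=3, offset=3
L1[3] = 3
L2[3][3] = 44
paddr = 44 * 8 + 3 = 355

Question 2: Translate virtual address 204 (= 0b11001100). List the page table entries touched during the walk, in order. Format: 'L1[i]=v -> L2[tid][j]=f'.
vaddr = 204 = 0b11001100
Split: l1_idx=3, l2_idx=1, offset=4

Answer: L1[3]=3 -> L2[3][1]=47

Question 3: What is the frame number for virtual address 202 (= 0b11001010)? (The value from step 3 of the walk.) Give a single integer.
Answer: 47

Derivation:
vaddr = 202: l1_idx=3, l2_idx=1
L1[3] = 3; L2[3][1] = 47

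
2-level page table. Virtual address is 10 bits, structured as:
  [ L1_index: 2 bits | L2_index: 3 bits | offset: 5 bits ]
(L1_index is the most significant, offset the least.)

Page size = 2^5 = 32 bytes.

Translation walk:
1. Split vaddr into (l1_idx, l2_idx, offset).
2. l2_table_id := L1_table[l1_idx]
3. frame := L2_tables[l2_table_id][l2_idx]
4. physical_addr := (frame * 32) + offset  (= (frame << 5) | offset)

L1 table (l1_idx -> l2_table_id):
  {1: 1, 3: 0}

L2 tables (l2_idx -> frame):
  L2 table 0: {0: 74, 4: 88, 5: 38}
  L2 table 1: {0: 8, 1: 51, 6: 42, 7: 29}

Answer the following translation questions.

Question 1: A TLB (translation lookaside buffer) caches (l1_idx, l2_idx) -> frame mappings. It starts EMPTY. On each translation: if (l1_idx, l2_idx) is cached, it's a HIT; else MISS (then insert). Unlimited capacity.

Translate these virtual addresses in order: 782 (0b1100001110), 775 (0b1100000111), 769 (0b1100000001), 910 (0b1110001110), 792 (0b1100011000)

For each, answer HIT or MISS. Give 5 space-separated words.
vaddr=782: (3,0) not in TLB -> MISS, insert
vaddr=775: (3,0) in TLB -> HIT
vaddr=769: (3,0) in TLB -> HIT
vaddr=910: (3,4) not in TLB -> MISS, insert
vaddr=792: (3,0) in TLB -> HIT

Answer: MISS HIT HIT MISS HIT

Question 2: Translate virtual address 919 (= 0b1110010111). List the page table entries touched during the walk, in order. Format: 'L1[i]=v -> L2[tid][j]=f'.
vaddr = 919 = 0b1110010111
Split: l1_idx=3, l2_idx=4, offset=23

Answer: L1[3]=0 -> L2[0][4]=88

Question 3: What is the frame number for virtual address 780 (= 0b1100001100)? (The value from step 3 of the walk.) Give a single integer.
vaddr = 780: l1_idx=3, l2_idx=0
L1[3] = 0; L2[0][0] = 74

Answer: 74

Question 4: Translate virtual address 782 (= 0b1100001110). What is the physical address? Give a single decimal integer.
Answer: 2382

Derivation:
vaddr = 782 = 0b1100001110
Split: l1_idx=3, l2_idx=0, offset=14
L1[3] = 0
L2[0][0] = 74
paddr = 74 * 32 + 14 = 2382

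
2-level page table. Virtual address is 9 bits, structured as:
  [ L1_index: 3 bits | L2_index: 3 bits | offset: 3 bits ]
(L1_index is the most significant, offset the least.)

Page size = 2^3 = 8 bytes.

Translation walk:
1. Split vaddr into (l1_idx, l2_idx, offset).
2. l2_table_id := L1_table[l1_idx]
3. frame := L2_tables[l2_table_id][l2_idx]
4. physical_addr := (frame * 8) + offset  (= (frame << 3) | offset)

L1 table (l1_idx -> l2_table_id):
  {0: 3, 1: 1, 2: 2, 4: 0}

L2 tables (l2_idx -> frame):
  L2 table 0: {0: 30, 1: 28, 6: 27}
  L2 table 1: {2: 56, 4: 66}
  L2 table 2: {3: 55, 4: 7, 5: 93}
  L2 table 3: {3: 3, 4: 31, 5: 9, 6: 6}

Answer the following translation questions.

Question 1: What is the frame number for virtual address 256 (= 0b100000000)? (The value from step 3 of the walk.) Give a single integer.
vaddr = 256: l1_idx=4, l2_idx=0
L1[4] = 0; L2[0][0] = 30

Answer: 30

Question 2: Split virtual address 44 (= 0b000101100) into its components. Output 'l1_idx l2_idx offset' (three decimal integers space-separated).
vaddr = 44 = 0b000101100
  top 3 bits -> l1_idx = 0
  next 3 bits -> l2_idx = 5
  bottom 3 bits -> offset = 4

Answer: 0 5 4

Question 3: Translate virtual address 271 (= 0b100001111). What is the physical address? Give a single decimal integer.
Answer: 231

Derivation:
vaddr = 271 = 0b100001111
Split: l1_idx=4, l2_idx=1, offset=7
L1[4] = 0
L2[0][1] = 28
paddr = 28 * 8 + 7 = 231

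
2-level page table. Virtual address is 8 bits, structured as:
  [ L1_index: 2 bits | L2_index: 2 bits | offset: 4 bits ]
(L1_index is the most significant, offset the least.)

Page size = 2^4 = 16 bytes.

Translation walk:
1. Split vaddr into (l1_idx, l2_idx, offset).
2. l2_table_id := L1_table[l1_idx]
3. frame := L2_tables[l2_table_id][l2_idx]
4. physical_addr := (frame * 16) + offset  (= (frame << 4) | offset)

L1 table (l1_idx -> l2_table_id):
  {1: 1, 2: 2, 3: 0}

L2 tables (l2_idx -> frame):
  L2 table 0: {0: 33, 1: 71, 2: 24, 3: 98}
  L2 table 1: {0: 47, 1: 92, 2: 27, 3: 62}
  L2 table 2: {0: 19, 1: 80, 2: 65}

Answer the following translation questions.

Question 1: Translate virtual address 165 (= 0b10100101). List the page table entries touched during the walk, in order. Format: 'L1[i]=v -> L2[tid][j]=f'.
Answer: L1[2]=2 -> L2[2][2]=65

Derivation:
vaddr = 165 = 0b10100101
Split: l1_idx=2, l2_idx=2, offset=5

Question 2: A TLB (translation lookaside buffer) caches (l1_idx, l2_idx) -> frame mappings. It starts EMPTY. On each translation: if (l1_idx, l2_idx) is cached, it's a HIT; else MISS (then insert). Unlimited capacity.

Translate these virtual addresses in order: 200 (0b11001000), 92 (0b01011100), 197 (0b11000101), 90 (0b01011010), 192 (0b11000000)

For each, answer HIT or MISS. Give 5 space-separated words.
Answer: MISS MISS HIT HIT HIT

Derivation:
vaddr=200: (3,0) not in TLB -> MISS, insert
vaddr=92: (1,1) not in TLB -> MISS, insert
vaddr=197: (3,0) in TLB -> HIT
vaddr=90: (1,1) in TLB -> HIT
vaddr=192: (3,0) in TLB -> HIT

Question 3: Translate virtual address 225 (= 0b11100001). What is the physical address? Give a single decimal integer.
Answer: 385

Derivation:
vaddr = 225 = 0b11100001
Split: l1_idx=3, l2_idx=2, offset=1
L1[3] = 0
L2[0][2] = 24
paddr = 24 * 16 + 1 = 385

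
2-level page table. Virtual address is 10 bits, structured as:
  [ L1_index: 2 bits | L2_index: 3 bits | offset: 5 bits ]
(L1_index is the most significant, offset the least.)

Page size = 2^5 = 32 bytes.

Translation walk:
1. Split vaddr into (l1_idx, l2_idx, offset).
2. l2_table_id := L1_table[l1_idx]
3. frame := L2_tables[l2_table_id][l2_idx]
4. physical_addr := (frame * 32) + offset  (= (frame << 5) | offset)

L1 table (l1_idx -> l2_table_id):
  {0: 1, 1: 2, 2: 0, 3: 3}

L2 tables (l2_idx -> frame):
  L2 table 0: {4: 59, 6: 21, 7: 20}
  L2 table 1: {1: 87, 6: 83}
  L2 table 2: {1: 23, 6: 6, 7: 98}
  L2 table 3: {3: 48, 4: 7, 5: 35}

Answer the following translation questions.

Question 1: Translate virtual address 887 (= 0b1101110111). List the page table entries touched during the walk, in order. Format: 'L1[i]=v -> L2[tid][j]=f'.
vaddr = 887 = 0b1101110111
Split: l1_idx=3, l2_idx=3, offset=23

Answer: L1[3]=3 -> L2[3][3]=48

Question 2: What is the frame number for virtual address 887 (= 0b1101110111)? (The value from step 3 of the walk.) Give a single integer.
Answer: 48

Derivation:
vaddr = 887: l1_idx=3, l2_idx=3
L1[3] = 3; L2[3][3] = 48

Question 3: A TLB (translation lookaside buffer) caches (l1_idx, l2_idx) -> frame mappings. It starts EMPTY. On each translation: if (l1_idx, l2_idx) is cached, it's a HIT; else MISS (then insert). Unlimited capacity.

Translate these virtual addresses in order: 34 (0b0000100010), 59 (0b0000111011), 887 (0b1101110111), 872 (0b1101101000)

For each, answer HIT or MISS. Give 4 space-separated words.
vaddr=34: (0,1) not in TLB -> MISS, insert
vaddr=59: (0,1) in TLB -> HIT
vaddr=887: (3,3) not in TLB -> MISS, insert
vaddr=872: (3,3) in TLB -> HIT

Answer: MISS HIT MISS HIT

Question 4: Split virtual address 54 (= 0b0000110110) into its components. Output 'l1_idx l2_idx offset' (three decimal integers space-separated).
Answer: 0 1 22

Derivation:
vaddr = 54 = 0b0000110110
  top 2 bits -> l1_idx = 0
  next 3 bits -> l2_idx = 1
  bottom 5 bits -> offset = 22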